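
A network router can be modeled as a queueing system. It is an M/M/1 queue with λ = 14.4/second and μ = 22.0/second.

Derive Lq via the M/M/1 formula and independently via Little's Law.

Method 1 (direct): Lq = λ²/(μ(μ-λ)) = 207.36/(22.0 × 7.60) = 1.2402

Method 2 (Little's Law):
W = 1/(μ-λ) = 1/7.60 = 0.131579
Wq = W - 1/μ = 0.131579 - 0.0454545 = 0.086124
Lq = λWq = 14.4 × 0.086124 = 1.2402 ✔ (matches Method 1)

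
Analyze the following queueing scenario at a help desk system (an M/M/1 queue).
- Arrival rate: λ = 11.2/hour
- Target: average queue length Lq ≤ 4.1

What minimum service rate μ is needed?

For M/M/1: Lq = λ²/(μ(μ-λ))
Need Lq ≤ 4.1, i.e. μ(μ-λ) ≥ λ²/4.1
μ² - 11.2μ - 125.44/4.1 ≥ 0  →  μ² - 11.2μ - 30.59512 ≥ 0
Quadratic formula (positive root): μ = [λ + √(λ² + 4×30.59512)]/2
Discriminant: 125.44 + 4×30.59512 = 247.8205, √247.8205 = 15.74232
μ ≥ (11.2 + 15.74232)/2 = 13.4712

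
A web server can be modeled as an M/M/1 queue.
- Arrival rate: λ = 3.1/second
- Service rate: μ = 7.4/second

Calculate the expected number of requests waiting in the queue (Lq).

ρ = λ/μ = 3.1/7.4 = 0.4189
For M/M/1: Lq = λ²/(μ(μ-λ))
Lq = 9.61/(7.4 × 4.30)
Lq = 0.3020 requests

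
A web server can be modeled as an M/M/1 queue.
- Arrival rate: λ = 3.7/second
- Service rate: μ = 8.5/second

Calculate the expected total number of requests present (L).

ρ = λ/μ = 3.7/8.5 = 0.4353
For M/M/1: L = λ/(μ-λ)
L = 3.7/(8.5-3.7) = 3.7/4.80
L = 0.7708 requests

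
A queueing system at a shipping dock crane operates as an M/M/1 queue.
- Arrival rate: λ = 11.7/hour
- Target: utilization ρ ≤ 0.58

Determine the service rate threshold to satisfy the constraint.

ρ = λ/μ, so μ = λ/ρ
μ ≥ 11.7/0.58 = 20.1724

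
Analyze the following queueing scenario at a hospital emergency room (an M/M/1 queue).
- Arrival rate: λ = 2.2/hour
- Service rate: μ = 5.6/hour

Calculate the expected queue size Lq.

ρ = λ/μ = 2.2/5.6 = 0.3929
For M/M/1: Lq = λ²/(μ(μ-λ))
Lq = 4.84/(5.6 × 3.40)
Lq = 0.2542 patients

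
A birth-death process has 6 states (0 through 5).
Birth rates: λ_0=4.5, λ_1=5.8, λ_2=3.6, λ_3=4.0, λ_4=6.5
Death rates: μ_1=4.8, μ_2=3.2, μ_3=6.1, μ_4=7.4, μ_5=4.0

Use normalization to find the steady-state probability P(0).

Ratios P(n)/P(0) = (λ₀···λₙ₋₁)/(μ₁···μₙ):
P(1)/P(0) = (4.5)/(4.8) = 0.9375
P(2)/P(0) = (4.5×5.8)/(4.8×3.2) = 1.6992
P(3)/P(0) = (4.5×5.8×3.6)/(4.8×3.2×6.1) = 1.0028
P(4)/P(0) = (4.5×5.8×3.6×4.0)/(4.8×3.2×6.1×7.4) = 0.5421
P(5)/P(0) = (4.5×5.8×3.6×4.0×6.5)/(4.8×3.2×6.1×7.4×4.0) = 0.8809

Normalization: ∑ P(n) = 1
P(0) × (1.0000 + 0.9375 + 1.6992 + 1.0028 + 0.5421 + 0.8809) = 1
P(0) × 6.0625 = 1
P(0) = 1/6.0625 = 0.1649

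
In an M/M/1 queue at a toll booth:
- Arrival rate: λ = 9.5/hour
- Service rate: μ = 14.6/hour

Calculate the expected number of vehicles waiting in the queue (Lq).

ρ = λ/μ = 9.5/14.6 = 0.6507
For M/M/1: Lq = λ²/(μ(μ-λ))
Lq = 90.25/(14.6 × 5.10)
Lq = 1.2121 vehicles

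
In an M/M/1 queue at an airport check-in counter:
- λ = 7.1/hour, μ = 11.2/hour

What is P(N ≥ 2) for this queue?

ρ = λ/μ = 7.1/11.2 = 0.63393
P(N ≥ n) = ρⁿ
P(N ≥ 2) = 0.63393^2
P(N ≥ 2) = 0.4019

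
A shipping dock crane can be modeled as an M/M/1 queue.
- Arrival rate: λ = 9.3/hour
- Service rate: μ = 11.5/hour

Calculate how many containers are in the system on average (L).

ρ = λ/μ = 9.3/11.5 = 0.8087
For M/M/1: L = λ/(μ-λ)
L = 9.3/(11.5-9.3) = 9.3/2.20
L = 4.2273 containers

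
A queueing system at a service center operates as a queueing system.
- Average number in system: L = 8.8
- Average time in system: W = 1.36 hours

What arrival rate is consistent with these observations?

Little's Law: L = λW, so λ = L/W
λ = 8.8/1.36 = 6.4706 customers/hour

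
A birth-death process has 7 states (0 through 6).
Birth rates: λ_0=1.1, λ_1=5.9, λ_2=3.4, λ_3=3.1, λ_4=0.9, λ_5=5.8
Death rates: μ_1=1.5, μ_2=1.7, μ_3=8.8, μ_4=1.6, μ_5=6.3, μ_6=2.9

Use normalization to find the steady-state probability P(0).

Ratios P(n)/P(0) = (λ₀···λₙ₋₁)/(μ₁···μₙ):
P(1)/P(0) = (1.1)/(1.5) = 0.73333
P(2)/P(0) = (1.1×5.9)/(1.5×1.7) = 2.5451
P(3)/P(0) = (1.1×5.9×3.4)/(1.5×1.7×8.8) = 0.98333
P(4)/P(0) = (1.1×5.9×3.4×3.1)/(1.5×1.7×8.8×1.6) = 1.9052
P(5)/P(0) = (1.1×5.9×3.4×3.1×0.9)/(1.5×1.7×8.8×1.6×6.3) = 0.27217
P(6)/P(0) = (1.1×5.9×3.4×3.1×0.9×5.8)/(1.5×1.7×8.8×1.6×6.3×2.9) = 0.54435

Normalization: ∑ P(n) = 1
P(0) × (1.0000 + 0.73333 + 2.5451 + 0.98333 + 1.9052 + 0.27217 + 0.54435) = 1
P(0) × 7.9835 = 1
P(0) = 1/7.9835 = 0.1253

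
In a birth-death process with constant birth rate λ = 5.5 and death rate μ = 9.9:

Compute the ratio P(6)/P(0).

For constant rates: P(n)/P(0) = (λ/μ)^n
P(6)/P(0) = (5.5/9.9)^6 = 0.55556^6 = 0.02940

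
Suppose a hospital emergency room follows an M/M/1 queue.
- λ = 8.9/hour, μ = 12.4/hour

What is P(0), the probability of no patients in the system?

ρ = λ/μ = 8.9/12.4 = 0.7177
P(0) = 1 - ρ = 1 - 0.7177 = 0.2823
The server is idle 28.23% of the time.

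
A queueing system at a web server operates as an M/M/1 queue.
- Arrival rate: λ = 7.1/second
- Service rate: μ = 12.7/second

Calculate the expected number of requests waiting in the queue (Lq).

ρ = λ/μ = 7.1/12.7 = 0.5591
For M/M/1: Lq = λ²/(μ(μ-λ))
Lq = 50.41/(12.7 × 5.60)
Lq = 0.7088 requests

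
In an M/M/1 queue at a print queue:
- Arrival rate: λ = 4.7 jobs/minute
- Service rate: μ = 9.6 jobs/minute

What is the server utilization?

Server utilization: ρ = λ/μ
ρ = 4.7/9.6 = 0.4896
The server is busy 48.96% of the time.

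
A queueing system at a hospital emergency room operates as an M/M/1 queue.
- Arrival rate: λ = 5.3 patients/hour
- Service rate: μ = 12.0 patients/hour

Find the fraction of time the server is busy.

Server utilization: ρ = λ/μ
ρ = 5.3/12.0 = 0.4417
The server is busy 44.17% of the time.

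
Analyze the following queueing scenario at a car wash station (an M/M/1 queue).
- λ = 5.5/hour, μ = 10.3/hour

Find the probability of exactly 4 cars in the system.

ρ = λ/μ = 5.5/10.3 = 0.5340
P(n) = (1-ρ)ρⁿ
P(4) = (1-0.5340) × 0.5340^4
P(4) = 0.4660 × 0.08131
P(4) = 0.03789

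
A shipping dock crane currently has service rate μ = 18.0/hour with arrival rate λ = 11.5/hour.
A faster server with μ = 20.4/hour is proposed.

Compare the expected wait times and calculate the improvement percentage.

System 1: ρ₁ = 11.5/18.0 = 0.6389, W₁ = 1/(18.0-11.5) = 0.15385
System 2: ρ₂ = 11.5/20.4 = 0.5637, W₂ = 1/(20.4-11.5) = 0.11236
Improvement: (W₁-W₂)/W₁ = (0.15385-0.11236)/0.15385 = 26.97%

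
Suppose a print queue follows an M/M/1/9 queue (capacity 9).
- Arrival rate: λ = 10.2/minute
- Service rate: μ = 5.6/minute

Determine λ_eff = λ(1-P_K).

ρ = λ/μ = 10.2/5.6 = 1.82143
P₀ = (1-ρ)/(1-ρ^(K+1)) = (1-1.82143)/(1-1.82143^10) = -0.8214/-400.9063 = 0.002049
P_K = P₀×ρ^K = 0.002049 × 1.82143^9 = 0.002049 × 220.6543 = 0.4521
λ_eff = λ(1-P_K) = 10.2 × (1 - 0.45211) = 10.2 × 0.54789 = 5.5885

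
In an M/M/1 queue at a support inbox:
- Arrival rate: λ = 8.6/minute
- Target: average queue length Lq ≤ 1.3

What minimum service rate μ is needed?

For M/M/1: Lq = λ²/(μ(μ-λ))
Need Lq ≤ 1.3, i.e. μ(μ-λ) ≥ λ²/1.3
μ² - 8.6μ - 73.96/1.3 ≥ 0  →  μ² - 8.6μ - 56.8923 ≥ 0
Quadratic formula (positive root): μ = [λ + √(λ² + 4×56.8923)]/2
Discriminant: 73.96 + 4×56.8923 = 301.5292, √301.5292 = 17.3646
μ ≥ (8.6 + 17.3646)/2 = 12.9823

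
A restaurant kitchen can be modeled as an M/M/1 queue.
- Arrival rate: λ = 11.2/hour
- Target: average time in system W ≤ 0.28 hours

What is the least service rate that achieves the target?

For M/M/1: W = 1/(μ-λ)
Need W ≤ 0.28, so 1/(μ-λ) ≤ 0.28
μ - λ ≥ 1/0.28 = 3.5714
μ ≥ 11.2 + 3.5714 = 14.7714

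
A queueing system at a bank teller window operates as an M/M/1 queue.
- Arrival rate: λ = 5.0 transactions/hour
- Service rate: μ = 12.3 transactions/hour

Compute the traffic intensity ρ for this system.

Server utilization: ρ = λ/μ
ρ = 5.0/12.3 = 0.4065
The server is busy 40.65% of the time.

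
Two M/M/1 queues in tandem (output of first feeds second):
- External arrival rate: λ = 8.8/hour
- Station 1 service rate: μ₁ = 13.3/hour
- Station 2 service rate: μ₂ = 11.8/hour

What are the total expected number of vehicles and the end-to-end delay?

By Jackson's theorem, each station behaves as independent M/M/1.
Station 1: ρ₁ = 8.8/13.3 = 0.6617, L₁ = ρ₁/(1-ρ₁) = λ/(μ₁-λ) = 8.8/4.50 = 1.9556
Station 2: ρ₂ = 8.8/11.8 = 0.7458, L₂ = ρ₂/(1-ρ₂) = λ/(μ₂-λ) = 8.8/3.00 = 2.9333
Total: L = L₁ + L₂ = 1.9556 + 2.9333 = 4.8889
W = L/λ = 4.8889/8.8 = 0.5556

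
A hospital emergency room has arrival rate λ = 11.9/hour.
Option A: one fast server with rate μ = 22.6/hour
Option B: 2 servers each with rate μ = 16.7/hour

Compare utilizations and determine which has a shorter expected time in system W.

Option A: single server μ = 22.6 (M/M/1)
  ρ_A = 11.9/22.6 = 0.5265
  W_A = 1/(μ-λ) = 1/(22.6-11.9) = 1/10.70 = 0.09346

Option B: 2 servers μ = 16.7 (M/M/2)
  ρ_B = λ/(cμ) = 11.9/(2×16.7) = 0.3563
  Offered load a = λ/μ = cρ = 11.9/16.7 = 0.7126
  P₀ = [ Σₙ₌₀^1 aⁿ/n! + a^2/(2!(1-ρ)) ]⁻¹
  Σ = a^0/0! + a^1/1! = 1.0000 + 0.7126 = 1.7126
  a^2/(2!(1-ρ)) = 0.5078/(2 × 0.6437) = 0.3944
  P₀ = 1/(1.7126 + 0.3944) = 0.4746
  Lq = P₀·a^2·ρ / (2!(1-ρ)²) = 0.4746 × 0.5078 × 0.3563 / (2 × 0.4144) = 0.1036
  Wq_B = Lq/λ = 0.1036/11.9 = 0.008706
  W_B = Wq_B + 1/μ = 0.008706 + 0.05988 = 0.06859

Since W_B = 0.06859 < W_A = 0.09346, Option B (multiple servers) has the shorter time in system.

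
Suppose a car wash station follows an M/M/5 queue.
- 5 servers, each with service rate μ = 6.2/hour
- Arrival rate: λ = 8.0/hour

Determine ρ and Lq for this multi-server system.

Traffic intensity: ρ = λ/(cμ) = 8.0/(5×6.2) = 0.2581
Since ρ = 0.2581 < 1, system is stable.
Offered load a = λ/μ = cρ = 8.0/6.2 = 1.2903
P₀ = [ Σₙ₌₀^4 aⁿ/n! + a^5/(5!(1-ρ)) ]⁻¹
Σ = a^0/0! + a^1/1! + a^2/2! + a^3/3! + a^4/4! = 1.0000 + 1.2903 + 0.8325 + 0.3580 + 0.1155 = 3.5963
a^5/(5!(1-ρ)) = 3.5768/(120 × 0.74194) = 0.04017
P₀ = 1/(3.5963 + 0.04017) = 0.2750
Lq = P₀·a^5·ρ / (5!(1-ρ)²) = 0.2750 × 3.5768 × 0.2581 / (120 × 0.5505) = 0.003843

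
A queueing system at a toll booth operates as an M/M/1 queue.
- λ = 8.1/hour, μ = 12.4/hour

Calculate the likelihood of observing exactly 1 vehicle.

ρ = λ/μ = 8.1/12.4 = 0.6532
P(n) = (1-ρ)ρⁿ
P(1) = (1-0.6532) × 0.6532^1
P(1) = 0.3468 × 0.6532
P(1) = 0.2265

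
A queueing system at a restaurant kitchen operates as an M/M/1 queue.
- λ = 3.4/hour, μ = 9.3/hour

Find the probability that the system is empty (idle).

ρ = λ/μ = 3.4/9.3 = 0.3656
P(0) = 1 - ρ = 1 - 0.3656 = 0.6344
The server is idle 63.44% of the time.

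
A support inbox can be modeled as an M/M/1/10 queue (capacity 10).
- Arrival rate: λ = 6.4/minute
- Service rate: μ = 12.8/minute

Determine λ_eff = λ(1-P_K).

ρ = λ/μ = 6.4/12.8 = 0.5000
P₀ = (1-ρ)/(1-ρ^(K+1)) = (1-0.5000)/(1-0.5000^11) = 0.50000/0.99951 = 0.5002
P_K = P₀×ρ^K = 0.5002 × 0.5000^10 = 0.5002 × 0.0009766 = 0.0004885
λ_eff = λ(1-P_K) = 6.4 × (1 - 0.0004885) = 6.4 × 0.99951 = 6.3969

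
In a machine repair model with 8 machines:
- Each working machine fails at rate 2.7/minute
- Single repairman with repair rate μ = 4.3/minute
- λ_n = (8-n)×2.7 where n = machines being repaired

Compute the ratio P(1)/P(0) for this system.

P(1)/P(0) = ∏_{i=0}^{1-1} λ_i/μ_{i+1}
= (8-0)×2.7/4.3
= 5.0233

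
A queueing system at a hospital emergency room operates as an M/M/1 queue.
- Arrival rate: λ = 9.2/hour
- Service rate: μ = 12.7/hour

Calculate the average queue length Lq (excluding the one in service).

ρ = λ/μ = 9.2/12.7 = 0.7244
For M/M/1: Lq = λ²/(μ(μ-λ))
Lq = 84.64/(12.7 × 3.50)
Lq = 1.9042 patients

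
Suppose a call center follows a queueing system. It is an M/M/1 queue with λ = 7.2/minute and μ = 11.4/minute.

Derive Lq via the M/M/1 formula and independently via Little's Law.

Method 1 (direct): Lq = λ²/(μ(μ-λ)) = 51.84/(11.4 × 4.20) = 1.0827

Method 2 (Little's Law):
W = 1/(μ-λ) = 1/4.20 = 0.2381
Wq = W - 1/μ = 0.2381 - 0.08772 = 0.15038
Lq = λWq = 7.2 × 0.15038 = 1.0827 ✔ (matches Method 1)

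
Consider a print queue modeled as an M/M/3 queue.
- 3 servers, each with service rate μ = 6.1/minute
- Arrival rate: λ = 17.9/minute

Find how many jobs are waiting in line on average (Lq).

Traffic intensity: ρ = λ/(cμ) = 17.9/(3×6.1) = 0.9781
Since ρ = 0.9781 < 1, system is stable.
Offered load a = λ/μ = cρ = 17.9/6.1 = 2.9344
P₀ = [ Σₙ₌₀^2 aⁿ/n! + a^3/(3!(1-ρ)) ]⁻¹
Σ = a^0/0! + a^1/1! + a^2/2! = 1.00000 + 2.93443 + 4.30543 = 8.2399
a^3/(3!(1-ρ)) = 25.2679/(6 × 0.0218579) = 192.6679
P₀ = 1/(8.2399 + 192.6679) = 0.004977
Lq = P₀·a^3·ρ / (3!(1-ρ)²) = 0.004977408 × 25.26793 × 0.9781421 / (6 × 0.0004777688) = 42.9147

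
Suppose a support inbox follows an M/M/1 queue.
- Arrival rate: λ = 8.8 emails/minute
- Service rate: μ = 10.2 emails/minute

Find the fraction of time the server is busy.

Server utilization: ρ = λ/μ
ρ = 8.8/10.2 = 0.8627
The server is busy 86.27% of the time.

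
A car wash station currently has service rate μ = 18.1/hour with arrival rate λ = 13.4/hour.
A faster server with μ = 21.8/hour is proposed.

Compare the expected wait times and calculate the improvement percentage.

System 1: ρ₁ = 13.4/18.1 = 0.7403, W₁ = 1/(18.1-13.4) = 0.21277
System 2: ρ₂ = 13.4/21.8 = 0.6147, W₂ = 1/(21.8-13.4) = 0.11905
Improvement: (W₁-W₂)/W₁ = (0.21277-0.11905)/0.21277 = 44.05%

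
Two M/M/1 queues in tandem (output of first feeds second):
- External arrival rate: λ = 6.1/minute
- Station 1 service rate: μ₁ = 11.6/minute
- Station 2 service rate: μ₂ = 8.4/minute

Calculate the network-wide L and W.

By Jackson's theorem, each station behaves as independent M/M/1.
Station 1: ρ₁ = 6.1/11.6 = 0.5259, L₁ = ρ₁/(1-ρ₁) = λ/(μ₁-λ) = 6.1/5.50 = 1.1091
Station 2: ρ₂ = 6.1/8.4 = 0.7262, L₂ = ρ₂/(1-ρ₂) = λ/(μ₂-λ) = 6.1/2.30 = 2.6522
Total: L = L₁ + L₂ = 1.1091 + 2.6522 = 3.7613
W = L/λ = 3.7613/6.1 = 0.6166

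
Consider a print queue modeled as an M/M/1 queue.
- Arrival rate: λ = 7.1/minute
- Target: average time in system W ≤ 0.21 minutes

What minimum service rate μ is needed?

For M/M/1: W = 1/(μ-λ)
Need W ≤ 0.21, so 1/(μ-λ) ≤ 0.21
μ - λ ≥ 1/0.21 = 4.7619
μ ≥ 7.1 + 4.7619 = 11.8619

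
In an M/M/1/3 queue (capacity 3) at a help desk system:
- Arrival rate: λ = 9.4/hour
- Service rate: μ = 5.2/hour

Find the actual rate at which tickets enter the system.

ρ = λ/μ = 9.4/5.2 = 1.8077
P₀ = (1-ρ)/(1-ρ^(K+1)) = (1-1.8077)/(1-1.8077^4) = -0.8077/-9.6784 = 0.08345
P_K = P₀×ρ^K = 0.08345 × 1.8077^3 = 0.08345 × 5.9072 = 0.4930
λ_eff = λ(1-P_K) = 9.4 × (1 - 0.49298) = 9.4 × 0.50702 = 4.7660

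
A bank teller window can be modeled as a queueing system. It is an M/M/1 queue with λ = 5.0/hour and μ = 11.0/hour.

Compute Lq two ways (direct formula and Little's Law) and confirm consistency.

Method 1 (direct): Lq = λ²/(μ(μ-λ)) = 25.00/(11.0 × 6.00) = 0.3788

Method 2 (Little's Law):
W = 1/(μ-λ) = 1/6.00 = 0.16667
Wq = W - 1/μ = 0.16667 - 0.090909 = 0.07576
Lq = λWq = 5.0 × 0.07576 = 0.3788 ✔ (matches Method 1)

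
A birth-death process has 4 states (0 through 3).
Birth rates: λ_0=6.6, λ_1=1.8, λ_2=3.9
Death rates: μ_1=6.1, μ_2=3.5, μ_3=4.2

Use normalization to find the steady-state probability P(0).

Ratios P(n)/P(0) = (λ₀···λₙ₋₁)/(μ₁···μₙ):
P(1)/P(0) = (6.6)/(6.1) = 1.0820
P(2)/P(0) = (6.6×1.8)/(6.1×3.5) = 0.5564
P(3)/P(0) = (6.6×1.8×3.9)/(6.1×3.5×4.2) = 0.5167

Normalization: ∑ P(n) = 1
P(0) × (1.0000 + 1.0820 + 0.5564 + 0.5167) = 1
P(0) × 3.1551 = 1
P(0) = 1/3.1551 = 0.3169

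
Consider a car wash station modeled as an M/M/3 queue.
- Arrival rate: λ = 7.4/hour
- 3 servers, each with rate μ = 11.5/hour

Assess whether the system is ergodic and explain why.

Stability requires ρ = λ/(cμ) < 1
ρ = 7.4/(3 × 11.5) = 7.4/34.50 = 0.2145
Since 0.2145 < 1, the system is STABLE.
The servers are busy 21.45% of the time.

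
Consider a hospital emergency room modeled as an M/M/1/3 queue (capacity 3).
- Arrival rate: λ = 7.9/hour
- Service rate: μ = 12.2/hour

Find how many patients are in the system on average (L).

ρ = λ/μ = 7.9/12.2 = 0.64754
P₀ = (1-ρ)/(1-ρ^(K+1)) = (1-0.64754)/(1-0.64754^4) = 0.35246/0.82418 = 0.4276
P_K = P₀×ρ^K = 0.4276 × 0.64754^3 = 0.4276 × 0.2715 = 0.1161
L = ρ[1 - (K+1)ρ^K + Kρ^(K+1)] / [(1-ρ)(1-ρ^(K+1))]
L = 0.64754 × (1 - 4×0.2715 + 3×0.1758) / ((1 - 0.64754) × (1 - 0.1758)) = 0.9839 patients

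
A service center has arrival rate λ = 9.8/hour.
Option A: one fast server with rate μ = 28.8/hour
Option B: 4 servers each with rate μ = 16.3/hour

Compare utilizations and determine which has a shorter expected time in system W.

Option A: single server μ = 28.8 (M/M/1)
  ρ_A = 9.8/28.8 = 0.3403
  W_A = 1/(μ-λ) = 1/(28.8-9.8) = 1/19.00 = 0.05263

Option B: 4 servers μ = 16.3 (M/M/4)
  ρ_B = λ/(cμ) = 9.8/(4×16.3) = 0.1503
  Offered load a = λ/μ = cρ = 9.8/16.3 = 0.6012
  P₀ = [ Σₙ₌₀^3 aⁿ/n! + a^4/(4!(1-ρ)) ]⁻¹
  Σ = a^0/0! + a^1/1! + a^2/2! + a^3/3! = 1.0000 + 0.60123 + 0.18074 + 0.036221 = 1.8182
  a^4/(4!(1-ρ)) = 0.13066/(24 × 0.84969) = 0.006407
  P₀ = 1/(1.8182 + 0.006407) = 0.5481
  Lq = P₀·a^4·ρ / (4!(1-ρ)²) = 0.54807 × 0.13066 × 0.15031 / (24 × 0.72198) = 0.0006212
  Wq_B = Lq/λ = 0.0006212/9.8 = 0.00006339
  W_B = Wq_B + 1/μ = 0.00006339 + 0.06135 = 0.06141

Since W_A = 0.05263 < W_B = 0.06141, Option A (single fast server) has the shorter time in system.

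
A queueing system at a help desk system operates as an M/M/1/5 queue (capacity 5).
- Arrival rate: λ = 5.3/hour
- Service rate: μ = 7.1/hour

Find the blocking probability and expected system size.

ρ = λ/μ = 5.3/7.1 = 0.74648
P₀ = (1-ρ)/(1-ρ^(K+1)) = (1-0.74648)/(1-0.74648^6) = 0.25352/0.82697 = 0.3066
P_K = P₀×ρ^K = 0.30656 × 0.74648^5 = 0.30656 × 0.23179 = 0.07106
Blocking probability P_5 = 0.07106 (7.11%)
L = ρ[1 - (K+1)ρ^K + Kρ^(K+1)] / [(1-ρ)(1-ρ^(K+1))]
L = 0.74648 × (1 - 6×0.231788 + 5×0.173025) / ((1 - 0.74648) × (1 - 0.173025)) = 1.6891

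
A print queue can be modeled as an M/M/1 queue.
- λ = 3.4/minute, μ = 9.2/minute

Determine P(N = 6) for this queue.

ρ = λ/μ = 3.4/9.2 = 0.36957
P(n) = (1-ρ)ρⁿ
P(6) = (1-0.36957) × 0.36957^6
P(6) = 0.6304 × 0.002548
P(6) = 0.001606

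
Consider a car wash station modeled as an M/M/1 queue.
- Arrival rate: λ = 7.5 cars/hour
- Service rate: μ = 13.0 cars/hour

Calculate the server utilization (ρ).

Server utilization: ρ = λ/μ
ρ = 7.5/13.0 = 0.5769
The server is busy 57.69% of the time.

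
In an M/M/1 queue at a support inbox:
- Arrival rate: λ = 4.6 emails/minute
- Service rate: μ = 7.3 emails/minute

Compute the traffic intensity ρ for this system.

Server utilization: ρ = λ/μ
ρ = 4.6/7.3 = 0.6301
The server is busy 63.01% of the time.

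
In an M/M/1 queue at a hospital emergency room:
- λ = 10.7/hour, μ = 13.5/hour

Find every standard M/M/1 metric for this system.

Step 1: ρ = λ/μ = 10.7/13.5 = 0.7926
Step 2: L = λ/(μ-λ) = 10.7/2.80 = 3.8214
Step 3: Lq = λ²/(μ(μ-λ)) = 114.49/(13.5×2.80) = 3.0288
Step 4: W = 1/(μ-λ) = 1/2.80 = 0.35714
Step 5: Wq = λ/(μ(μ-λ)) = 10.7/(13.5×2.80) = 0.2831
Step 6: P(0) = 1-ρ = 0.2074
Verify: L = λW = 10.7×0.35714 = 3.8214 ✔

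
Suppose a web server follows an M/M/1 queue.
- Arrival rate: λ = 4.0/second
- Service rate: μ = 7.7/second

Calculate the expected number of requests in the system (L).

ρ = λ/μ = 4.0/7.7 = 0.5195
For M/M/1: L = λ/(μ-λ)
L = 4.0/(7.7-4.0) = 4.0/3.70
L = 1.0811 requests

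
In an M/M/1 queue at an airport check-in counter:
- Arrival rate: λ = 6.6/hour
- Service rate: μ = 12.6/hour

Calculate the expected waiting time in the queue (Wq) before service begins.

First, compute utilization: ρ = λ/μ = 6.6/12.6 = 0.5238
For M/M/1: Wq = λ/(μ(μ-λ))
Wq = 6.6/(12.6 × (12.6-6.6))
Wq = 6.6/(12.6 × 6.00)
Wq = 0.08730 hours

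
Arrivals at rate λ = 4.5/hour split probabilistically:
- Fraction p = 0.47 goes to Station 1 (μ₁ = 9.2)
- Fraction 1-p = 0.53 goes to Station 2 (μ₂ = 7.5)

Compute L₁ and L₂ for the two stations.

Effective rates: λ₁ = 4.5×0.47 = 2.115, λ₂ = 4.5×0.53 = 2.385
Station 1: ρ₁ = 2.115/9.2 = 0.2299, L₁ = ρ₁/(1-ρ₁) = 0.2299/(1-0.2299) = 0.2985
Station 2: ρ₂ = 2.385/7.5 = 0.3180, L₂ = ρ₂/(1-ρ₂) = 0.3180/(1-0.3180) = 0.4663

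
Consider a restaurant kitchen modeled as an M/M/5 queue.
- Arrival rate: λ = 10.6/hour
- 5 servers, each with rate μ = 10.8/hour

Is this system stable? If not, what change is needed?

Stability requires ρ = λ/(cμ) < 1
ρ = 10.6/(5 × 10.8) = 10.6/54.00 = 0.1963
Since 0.1963 < 1, the system is STABLE.
The servers are busy 19.63% of the time.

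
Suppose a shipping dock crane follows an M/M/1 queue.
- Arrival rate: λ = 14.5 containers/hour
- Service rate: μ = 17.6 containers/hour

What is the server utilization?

Server utilization: ρ = λ/μ
ρ = 14.5/17.6 = 0.8239
The server is busy 82.39% of the time.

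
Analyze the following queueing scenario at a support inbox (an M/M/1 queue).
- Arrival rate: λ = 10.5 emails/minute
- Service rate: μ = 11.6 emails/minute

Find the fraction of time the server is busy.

Server utilization: ρ = λ/μ
ρ = 10.5/11.6 = 0.9052
The server is busy 90.52% of the time.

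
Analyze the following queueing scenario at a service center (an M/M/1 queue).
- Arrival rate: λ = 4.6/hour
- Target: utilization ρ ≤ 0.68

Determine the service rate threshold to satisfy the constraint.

ρ = λ/μ, so μ = λ/ρ
μ ≥ 4.6/0.68 = 6.7647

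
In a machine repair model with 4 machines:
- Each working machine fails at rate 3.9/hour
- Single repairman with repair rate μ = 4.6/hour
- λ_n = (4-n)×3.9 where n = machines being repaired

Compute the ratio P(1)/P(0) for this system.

P(1)/P(0) = ∏_{i=0}^{1-1} λ_i/μ_{i+1}
= (4-0)×3.9/4.6
= 3.3913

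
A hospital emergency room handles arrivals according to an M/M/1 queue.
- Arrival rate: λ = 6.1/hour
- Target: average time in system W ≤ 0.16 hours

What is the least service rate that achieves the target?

For M/M/1: W = 1/(μ-λ)
Need W ≤ 0.16, so 1/(μ-λ) ≤ 0.16
μ - λ ≥ 1/0.16 = 6.2500
μ ≥ 6.1 + 6.2500 = 12.3500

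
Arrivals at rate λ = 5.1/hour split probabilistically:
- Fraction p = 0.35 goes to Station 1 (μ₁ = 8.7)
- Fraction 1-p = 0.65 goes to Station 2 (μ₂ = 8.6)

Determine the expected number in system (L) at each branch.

Effective rates: λ₁ = 5.1×0.35 = 1.785, λ₂ = 5.1×0.65 = 3.315
Station 1: ρ₁ = 1.785/8.7 = 0.20517, L₁ = ρ₁/(1-ρ₁) = 0.20517/(1-0.20517) = 0.2581
Station 2: ρ₂ = 3.315/8.6 = 0.385465, L₂ = ρ₂/(1-ρ₂) = 0.385465/(1-0.385465) = 0.6272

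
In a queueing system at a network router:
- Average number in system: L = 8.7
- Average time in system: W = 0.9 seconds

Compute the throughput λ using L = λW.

Little's Law: L = λW, so λ = L/W
λ = 8.7/0.9 = 9.6667 packets/second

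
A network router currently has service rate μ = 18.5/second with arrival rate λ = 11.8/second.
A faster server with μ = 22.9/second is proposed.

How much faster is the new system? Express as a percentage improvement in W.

System 1: ρ₁ = 11.8/18.5 = 0.6378, W₁ = 1/(18.5-11.8) = 0.14925
System 2: ρ₂ = 11.8/22.9 = 0.5153, W₂ = 1/(22.9-11.8) = 0.090090
Improvement: (W₁-W₂)/W₁ = (0.14925-0.090090)/0.14925 = 39.64%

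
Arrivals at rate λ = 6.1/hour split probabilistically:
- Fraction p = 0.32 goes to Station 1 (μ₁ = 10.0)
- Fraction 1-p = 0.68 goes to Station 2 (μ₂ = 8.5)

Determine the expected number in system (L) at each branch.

Effective rates: λ₁ = 6.1×0.32 = 1.952, λ₂ = 6.1×0.68 = 4.148
Station 1: ρ₁ = 1.952/10.0 = 0.1952, L₁ = ρ₁/(1-ρ₁) = 0.1952/(1-0.1952) = 0.2425
Station 2: ρ₂ = 4.148/8.5 = 0.4880, L₂ = ρ₂/(1-ρ₂) = 0.4880/(1-0.4880) = 0.9531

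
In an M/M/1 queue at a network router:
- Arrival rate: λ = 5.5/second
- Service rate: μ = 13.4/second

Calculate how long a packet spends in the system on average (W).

First, compute utilization: ρ = λ/μ = 5.5/13.4 = 0.4104
For M/M/1: W = 1/(μ-λ)
W = 1/(13.4-5.5) = 1/7.90
W = 0.1266 seconds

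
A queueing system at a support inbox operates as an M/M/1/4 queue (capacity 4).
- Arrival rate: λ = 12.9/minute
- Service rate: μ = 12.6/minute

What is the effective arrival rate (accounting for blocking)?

ρ = λ/μ = 12.9/12.6 = 1.0238
P₀ = (1-ρ)/(1-ρ^(K+1)) = (1-1.0238)/(1-1.0238^5) = -0.02380/-0.1248 = 0.1907
P_K = P₀×ρ^K = 0.1907 × 1.0238^4 = 0.1907 × 1.0987 = 0.2095
λ_eff = λ(1-P_K) = 12.9 × (1 - 0.20952) = 12.9 × 0.79048 = 10.1972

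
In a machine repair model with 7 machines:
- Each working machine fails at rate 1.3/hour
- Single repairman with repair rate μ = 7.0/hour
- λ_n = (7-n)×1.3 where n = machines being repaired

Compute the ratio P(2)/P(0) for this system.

P(2)/P(0) = ∏_{i=0}^{2-1} λ_i/μ_{i+1}
= (7-0)×1.3/7.0 × (7-1)×1.3/7.0
= 1.4486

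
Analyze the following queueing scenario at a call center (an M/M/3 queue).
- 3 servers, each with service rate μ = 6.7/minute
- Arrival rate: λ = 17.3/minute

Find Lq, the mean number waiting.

Traffic intensity: ρ = λ/(cμ) = 17.3/(3×6.7) = 0.8607
Since ρ = 0.8607 < 1, system is stable.
Offered load a = λ/μ = cρ = 17.3/6.7 = 2.5821
P₀ = [ Σₙ₌₀^2 aⁿ/n! + a^3/(3!(1-ρ)) ]⁻¹
Σ = a^0/0! + a^1/1! + a^2/2! = 1.0000 + 2.5821 + 3.3336 = 6.9157
a^3/(3!(1-ρ)) = 17.21527/(6 × 0.1393035) = 20.5968
P₀ = 1/(6.9157 + 20.5968) = 0.03635
Lq = P₀·a^3·ρ / (3!(1-ρ)²) = 0.0363471 × 17.2153 × 0.860697 / (6 × 0.0194055) = 4.6255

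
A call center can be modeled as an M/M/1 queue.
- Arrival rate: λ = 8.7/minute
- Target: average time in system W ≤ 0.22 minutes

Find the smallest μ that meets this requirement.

For M/M/1: W = 1/(μ-λ)
Need W ≤ 0.22, so 1/(μ-λ) ≤ 0.22
μ - λ ≥ 1/0.22 = 4.5455
μ ≥ 8.7 + 4.5455 = 13.2455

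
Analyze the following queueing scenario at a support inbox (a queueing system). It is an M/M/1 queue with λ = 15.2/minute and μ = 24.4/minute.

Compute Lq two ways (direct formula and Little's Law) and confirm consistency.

Method 1 (direct): Lq = λ²/(μ(μ-λ)) = 231.04/(24.4 × 9.20) = 1.0292

Method 2 (Little's Law):
W = 1/(μ-λ) = 1/9.20 = 0.108696
Wq = W - 1/μ = 0.108696 - 0.0409836 = 0.06771
Lq = λWq = 15.2 × 0.06771 = 1.0292 ✔ (matches Method 1)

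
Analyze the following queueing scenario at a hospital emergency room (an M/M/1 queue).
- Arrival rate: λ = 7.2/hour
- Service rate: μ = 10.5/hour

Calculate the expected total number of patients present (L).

ρ = λ/μ = 7.2/10.5 = 0.6857
For M/M/1: L = λ/(μ-λ)
L = 7.2/(10.5-7.2) = 7.2/3.30
L = 2.1818 patients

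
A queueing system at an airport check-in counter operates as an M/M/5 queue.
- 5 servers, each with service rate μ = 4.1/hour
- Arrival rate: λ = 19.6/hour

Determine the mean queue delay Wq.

Traffic intensity: ρ = λ/(cμ) = 19.6/(5×4.1) = 0.9561
Since ρ = 0.9561 < 1, system is stable.
Offered load a = λ/μ = cρ = 19.6/4.1 = 4.7805
P₀ = [ Σₙ₌₀^4 aⁿ/n! + a^5/(5!(1-ρ)) ]⁻¹
Σ = a^0/0! + a^1/1! + a^2/2! + a^3/3! + a^4/4! = 1.000000 + 4.780488 + 11.42653 + 18.20813 + 21.76094 = 57.1761
a^5/(5!(1-ρ)) = 2496.6696/(120 × 0.04390244) = 473.9049
P₀ = 1/(57.1761 + 473.9049) = 0.001883
Lq = P₀·a^5·ρ / (5!(1-ρ)²) = 0.00188295 × 2496.6696 × 0.956098 / (120 × 0.00192742) = 19.4332
Wq = Lq/λ = 19.4332/19.6 = 0.9915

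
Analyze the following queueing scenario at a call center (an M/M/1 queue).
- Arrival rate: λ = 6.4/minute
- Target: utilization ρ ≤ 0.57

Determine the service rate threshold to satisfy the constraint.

ρ = λ/μ, so μ = λ/ρ
μ ≥ 6.4/0.57 = 11.2281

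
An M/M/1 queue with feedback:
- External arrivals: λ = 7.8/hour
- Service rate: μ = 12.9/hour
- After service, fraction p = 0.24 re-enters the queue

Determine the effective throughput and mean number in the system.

Effective arrival rate: λ_eff = λ/(1-p) = 7.8/(1-0.24) = 7.8/0.76 = 10.26316
ρ = λ_eff/μ = 10.26316/12.9 = 0.795594
L = ρ/(1-ρ) = 0.795594/(1-0.795594) = 3.8922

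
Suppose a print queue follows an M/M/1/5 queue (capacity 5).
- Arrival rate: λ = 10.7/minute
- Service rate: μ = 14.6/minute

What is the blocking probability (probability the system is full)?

ρ = λ/μ = 10.7/14.6 = 0.73288
P₀ = (1-ρ)/(1-ρ^(K+1)) = (1-0.73288)/(1-0.73288^6) = 0.2671/0.8450 = 0.3161
P_K = P₀×ρ^K = 0.31610 × 0.73288^5 = 0.31610 × 0.21143 = 0.06683
Blocking probability = 6.68%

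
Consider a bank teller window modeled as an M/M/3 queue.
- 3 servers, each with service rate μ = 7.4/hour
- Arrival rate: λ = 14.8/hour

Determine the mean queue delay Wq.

Traffic intensity: ρ = λ/(cμ) = 14.8/(3×7.4) = 0.6667
Since ρ = 0.6667 < 1, system is stable.
Offered load a = λ/μ = cρ = 14.8/7.4 = 2.0000
P₀ = [ Σₙ₌₀^2 aⁿ/n! + a^3/(3!(1-ρ)) ]⁻¹
Σ = a^0/0! + a^1/1! + a^2/2! = 1.0000 + 2.0000 + 2.0000 = 5.0000
a^3/(3!(1-ρ)) = 8.0000/(6 × 0.33333) = 4.0000
P₀ = 1/(5.0000 + 4.0000) = 0.1111
Lq = P₀·a^3·ρ / (3!(1-ρ)²) = 0.1111 × 8.0000 × 0.6667 / (6 × 0.1111) = 0.8889
Wq = Lq/λ = 0.8889/14.8 = 0.06006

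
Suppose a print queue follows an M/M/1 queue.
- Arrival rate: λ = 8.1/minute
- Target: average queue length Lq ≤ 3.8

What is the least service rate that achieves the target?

For M/M/1: Lq = λ²/(μ(μ-λ))
Need Lq ≤ 3.8, i.e. μ(μ-λ) ≥ λ²/3.8
μ² - 8.1μ - 65.61/3.8 ≥ 0  →  μ² - 8.1μ - 17.2658 ≥ 0
Quadratic formula (positive root): μ = [λ + √(λ² + 4×17.2658)]/2
Discriminant: 65.61 + 4×17.2658 = 134.6732, √134.6732 = 11.60488
μ ≥ (8.1 + 11.60488)/2 = 9.8524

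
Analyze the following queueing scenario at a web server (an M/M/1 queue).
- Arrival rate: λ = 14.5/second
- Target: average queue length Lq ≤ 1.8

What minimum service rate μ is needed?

For M/M/1: Lq = λ²/(μ(μ-λ))
Need Lq ≤ 1.8, i.e. μ(μ-λ) ≥ λ²/1.8
μ² - 14.5μ - 210.25/1.8 ≥ 0  →  μ² - 14.5μ - 116.805556 ≥ 0
Quadratic formula (positive root): μ = [λ + √(λ² + 4×116.805556)]/2
Discriminant: 210.25 + 4×116.805556 = 677.47222, √677.47222 = 26.028297
μ ≥ (14.5 + 26.028297)/2 = 20.2641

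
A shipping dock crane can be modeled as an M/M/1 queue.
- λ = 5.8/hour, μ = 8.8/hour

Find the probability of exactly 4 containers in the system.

ρ = λ/μ = 5.8/8.8 = 0.6591
P(n) = (1-ρ)ρⁿ
P(4) = (1-0.6591) × 0.6591^4
P(4) = 0.3409 × 0.1887
P(4) = 0.06433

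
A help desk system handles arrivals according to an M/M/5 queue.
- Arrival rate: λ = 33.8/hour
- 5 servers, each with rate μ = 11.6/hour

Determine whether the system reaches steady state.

Stability requires ρ = λ/(cμ) < 1
ρ = 33.8/(5 × 11.6) = 33.8/58.00 = 0.5828
Since 0.5828 < 1, the system is STABLE.
The servers are busy 58.28% of the time.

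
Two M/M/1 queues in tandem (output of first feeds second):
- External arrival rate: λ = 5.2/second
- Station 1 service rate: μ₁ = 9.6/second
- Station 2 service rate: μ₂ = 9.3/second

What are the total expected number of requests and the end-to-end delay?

By Jackson's theorem, each station behaves as independent M/M/1.
Station 1: ρ₁ = 5.2/9.6 = 0.5417, L₁ = ρ₁/(1-ρ₁) = λ/(μ₁-λ) = 5.2/4.40 = 1.1818
Station 2: ρ₂ = 5.2/9.3 = 0.5591, L₂ = ρ₂/(1-ρ₂) = λ/(μ₂-λ) = 5.2/4.10 = 1.2683
Total: L = L₁ + L₂ = 1.1818 + 1.2683 = 2.4501
W = L/λ = 2.4501/5.2 = 0.4712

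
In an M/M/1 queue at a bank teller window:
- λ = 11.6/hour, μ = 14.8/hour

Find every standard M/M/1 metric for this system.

Step 1: ρ = λ/μ = 11.6/14.8 = 0.7838
Step 2: L = λ/(μ-λ) = 11.6/3.20 = 3.6250
Step 3: Lq = λ²/(μ(μ-λ)) = 134.56/(14.8×3.20) = 2.8412
Step 4: W = 1/(μ-λ) = 1/3.20 = 0.3125
Step 5: Wq = λ/(μ(μ-λ)) = 11.6/(14.8×3.20) = 0.2449
Step 6: P(0) = 1-ρ = 0.2162
Verify: L = λW = 11.6×0.3125 = 3.6250 ✔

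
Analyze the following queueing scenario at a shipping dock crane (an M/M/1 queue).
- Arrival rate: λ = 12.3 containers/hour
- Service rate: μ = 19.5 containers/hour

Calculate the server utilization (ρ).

Server utilization: ρ = λ/μ
ρ = 12.3/19.5 = 0.6308
The server is busy 63.08% of the time.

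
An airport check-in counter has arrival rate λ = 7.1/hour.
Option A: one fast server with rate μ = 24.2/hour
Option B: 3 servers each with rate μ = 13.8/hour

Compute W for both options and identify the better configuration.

Option A: single server μ = 24.2 (M/M/1)
  ρ_A = 7.1/24.2 = 0.2934
  W_A = 1/(μ-λ) = 1/(24.2-7.1) = 1/17.10 = 0.05848

Option B: 3 servers μ = 13.8 (M/M/3)
  ρ_B = λ/(cμ) = 7.1/(3×13.8) = 0.1715
  Offered load a = λ/μ = cρ = 7.1/13.8 = 0.5145
  P₀ = [ Σₙ₌₀^2 aⁿ/n! + a^3/(3!(1-ρ)) ]⁻¹
  Σ = a^0/0! + a^1/1! + a^2/2! = 1.0000 + 0.51449 + 0.13235 = 1.6468
  a^3/(3!(1-ρ)) = 0.1362/(6 × 0.8285) = 0.02740
  P₀ = 1/(1.6468 + 0.02740) = 0.5973
  Lq = P₀·a^3·ρ / (3!(1-ρ)²) = 0.59729 × 0.13619 × 0.17150 / (6 × 0.68642) = 0.003387
  Wq_B = Lq/λ = 0.0033872/7.1 = 0.0004771
  W_B = Wq_B + 1/μ = 0.0004771 + 0.07246 = 0.07294

Since W_A = 0.05848 < W_B = 0.07294, Option A (single fast server) has the shorter time in system.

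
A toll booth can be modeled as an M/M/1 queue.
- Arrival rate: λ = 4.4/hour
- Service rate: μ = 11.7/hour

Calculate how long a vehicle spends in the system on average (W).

First, compute utilization: ρ = λ/μ = 4.4/11.7 = 0.3761
For M/M/1: W = 1/(μ-λ)
W = 1/(11.7-4.4) = 1/7.30
W = 0.1370 hours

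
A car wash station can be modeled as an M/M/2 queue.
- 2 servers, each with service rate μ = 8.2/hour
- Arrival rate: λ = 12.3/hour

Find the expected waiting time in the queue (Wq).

Traffic intensity: ρ = λ/(cμ) = 12.3/(2×8.2) = 0.7500
Since ρ = 0.7500 < 1, system is stable.
Offered load a = λ/μ = cρ = 12.3/8.2 = 1.5000
P₀ = [ Σₙ₌₀^1 aⁿ/n! + a^2/(2!(1-ρ)) ]⁻¹
Σ = a^0/0! + a^1/1! = 1.0000 + 1.5000 = 2.5000
a^2/(2!(1-ρ)) = 2.2500/(2 × 0.2500) = 4.5000
P₀ = 1/(2.5000 + 4.5000) = 0.1429
Lq = P₀·a^2·ρ / (2!(1-ρ)²) = 0.14286 × 2.2500 × 0.75000 / (2 × 0.062500) = 1.9286
Wq = Lq/λ = 1.9286/12.3 = 0.1568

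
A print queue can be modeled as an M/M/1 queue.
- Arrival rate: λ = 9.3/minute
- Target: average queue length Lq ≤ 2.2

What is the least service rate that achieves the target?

For M/M/1: Lq = λ²/(μ(μ-λ))
Need Lq ≤ 2.2, i.e. μ(μ-λ) ≥ λ²/2.2
μ² - 9.3μ - 86.49/2.2 ≥ 0  →  μ² - 9.3μ - 39.313636 ≥ 0
Quadratic formula (positive root): μ = [λ + √(λ² + 4×39.313636)]/2
Discriminant: 86.49 + 4×39.313636 = 243.7445, √243.7445 = 15.6123
μ ≥ (9.3 + 15.6123)/2 = 12.4562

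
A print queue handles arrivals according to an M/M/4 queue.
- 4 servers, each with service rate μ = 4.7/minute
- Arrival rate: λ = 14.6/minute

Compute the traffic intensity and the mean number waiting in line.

Traffic intensity: ρ = λ/(cμ) = 14.6/(4×4.7) = 0.7766
Since ρ = 0.7766 < 1, system is stable.
Offered load a = λ/μ = cρ = 14.6/4.7 = 3.1064
P₀ = [ Σₙ₌₀^3 aⁿ/n! + a^4/(4!(1-ρ)) ]⁻¹
Σ = a^0/0! + a^1/1! + a^2/2! + a^3/3! = 1.0000 + 3.1064 + 4.8248 + 4.9959 = 13.9271
a^4/(4!(1-ρ)) = 93.1151/(24 × 0.223404) = 17.3667
P₀ = 1/(13.9271 + 17.3667) = 0.03196
Lq = P₀·a^4·ρ / (4!(1-ρ)²) = 0.0319552 × 93.1151 × 0.776596 / (24 × 0.0499095) = 1.9291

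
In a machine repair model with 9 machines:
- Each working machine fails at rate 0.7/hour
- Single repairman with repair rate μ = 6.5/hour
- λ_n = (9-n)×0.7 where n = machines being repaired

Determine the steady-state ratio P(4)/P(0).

P(4)/P(0) = ∏_{i=0}^{4-1} λ_i/μ_{i+1}
= (9-0)×0.7/6.5 × (9-1)×0.7/6.5 × (9-2)×0.7/6.5 × (9-3)×0.7/6.5
= 0.4067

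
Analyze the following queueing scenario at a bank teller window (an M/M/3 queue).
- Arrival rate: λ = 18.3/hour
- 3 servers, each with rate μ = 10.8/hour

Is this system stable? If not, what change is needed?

Stability requires ρ = λ/(cμ) < 1
ρ = 18.3/(3 × 10.8) = 18.3/32.40 = 0.5648
Since 0.5648 < 1, the system is STABLE.
The servers are busy 56.48% of the time.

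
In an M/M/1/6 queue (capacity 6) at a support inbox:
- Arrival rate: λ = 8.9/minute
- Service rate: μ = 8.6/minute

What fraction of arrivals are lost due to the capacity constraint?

ρ = λ/μ = 8.9/8.6 = 1.03488
P₀ = (1-ρ)/(1-ρ^(K+1)) = (1-1.03488)/(1-1.03488^7) = -0.03488/-0.2712 = 0.1286
P_K = P₀×ρ^K = 0.1286 × 1.03488^6 = 0.1286 × 1.2284 = 0.1580
Blocking probability = 15.80%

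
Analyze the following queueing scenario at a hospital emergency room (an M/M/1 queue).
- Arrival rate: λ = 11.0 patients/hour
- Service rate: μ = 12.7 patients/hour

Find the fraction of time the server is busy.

Server utilization: ρ = λ/μ
ρ = 11.0/12.7 = 0.8661
The server is busy 86.61% of the time.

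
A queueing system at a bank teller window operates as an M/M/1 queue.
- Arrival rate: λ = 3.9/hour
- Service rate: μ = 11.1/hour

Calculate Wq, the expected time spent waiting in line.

First, compute utilization: ρ = λ/μ = 3.9/11.1 = 0.3514
For M/M/1: Wq = λ/(μ(μ-λ))
Wq = 3.9/(11.1 × (11.1-3.9))
Wq = 3.9/(11.1 × 7.20)
Wq = 0.04880 hours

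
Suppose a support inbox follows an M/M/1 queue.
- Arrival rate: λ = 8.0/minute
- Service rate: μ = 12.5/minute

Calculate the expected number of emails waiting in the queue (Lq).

ρ = λ/μ = 8.0/12.5 = 0.6400
For M/M/1: Lq = λ²/(μ(μ-λ))
Lq = 64.00/(12.5 × 4.50)
Lq = 1.1378 emails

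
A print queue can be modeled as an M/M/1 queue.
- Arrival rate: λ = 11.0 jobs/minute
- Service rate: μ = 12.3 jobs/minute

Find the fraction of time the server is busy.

Server utilization: ρ = λ/μ
ρ = 11.0/12.3 = 0.8943
The server is busy 89.43% of the time.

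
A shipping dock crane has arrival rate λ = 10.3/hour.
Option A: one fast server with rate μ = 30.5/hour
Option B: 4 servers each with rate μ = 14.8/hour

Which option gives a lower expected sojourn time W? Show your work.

Option A: single server μ = 30.5 (M/M/1)
  ρ_A = 10.3/30.5 = 0.3377
  W_A = 1/(μ-λ) = 1/(30.5-10.3) = 1/20.20 = 0.04950

Option B: 4 servers μ = 14.8 (M/M/4)
  ρ_B = λ/(cμ) = 10.3/(4×14.8) = 0.1740
  Offered load a = λ/μ = cρ = 10.3/14.8 = 0.6959
  P₀ = [ Σₙ₌₀^3 aⁿ/n! + a^4/(4!(1-ρ)) ]⁻¹
  Σ = a^0/0! + a^1/1! + a^2/2! + a^3/3! = 1.0000 + 0.6959 + 0.2422 + 0.05618 = 1.9943
  a^4/(4!(1-ρ)) = 0.2346/(24 × 0.8260) = 0.01183
  P₀ = 1/(1.9943 + 0.01183) = 0.4985
  Lq = P₀·a^4·ρ / (4!(1-ρ)²) = 0.49847 × 0.23459 × 0.17399 / (24 × 0.68230) = 0.001242
  Wq_B = Lq/λ = 0.001242/10.3 = 0.0001206
  W_B = Wq_B + 1/μ = 0.0001206 + 0.06757 = 0.06769

Since W_A = 0.04950 < W_B = 0.06769, Option A (single fast server) has the shorter time in system.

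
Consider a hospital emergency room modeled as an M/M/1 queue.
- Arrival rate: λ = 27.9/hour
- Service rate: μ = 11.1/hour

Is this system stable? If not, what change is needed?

Stability requires ρ = λ/(cμ) < 1
ρ = 27.9/(1 × 11.1) = 27.9/11.10 = 2.5135
Since 2.5135 ≥ 1, the system is UNSTABLE.
Queue grows without bound. Need μ > λ = 27.9.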